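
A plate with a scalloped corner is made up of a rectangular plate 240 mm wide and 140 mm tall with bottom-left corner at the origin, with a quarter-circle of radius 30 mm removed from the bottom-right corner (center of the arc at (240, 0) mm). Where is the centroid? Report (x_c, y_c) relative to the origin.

x_c = 117.69 mm, y_c = 71.23 mm

plate: A = 240 × 140 = 33600.00, centroid at (120.00, 70.00).
removed quarter-circle: A = −¼π·30² = -706.86, centroid at (227.27, 12.73).
ΣA = 32893.14 mm², ΣAx_c = 3871354.00 mm³, ΣAy_c = 2343000.00 mm³.
x_c = 3871354.00/32893.14 = 117.69 mm; y_c = 2343000.00/32893.14 = 71.23 mm.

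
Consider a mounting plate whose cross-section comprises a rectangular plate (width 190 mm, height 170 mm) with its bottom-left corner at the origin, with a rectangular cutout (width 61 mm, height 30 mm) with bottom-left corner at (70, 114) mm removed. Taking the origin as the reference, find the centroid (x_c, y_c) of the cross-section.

plate: A = 190 × 170 = 32300.00, centroid at (95.00, 85.00).
hole: A = −(61 × 30) = -1830.00, centroid at (100.50, 129.00).
ΣA = 30470.00 mm², ΣAx_c = 2884585.00 mm³, ΣAy_c = 2509430.00 mm³.
x_c = 2884585.00/30470.00 = 94.67 mm; y_c = 2509430.00/30470.00 = 82.36 mm.

x_c = 94.67 mm, y_c = 82.36 mm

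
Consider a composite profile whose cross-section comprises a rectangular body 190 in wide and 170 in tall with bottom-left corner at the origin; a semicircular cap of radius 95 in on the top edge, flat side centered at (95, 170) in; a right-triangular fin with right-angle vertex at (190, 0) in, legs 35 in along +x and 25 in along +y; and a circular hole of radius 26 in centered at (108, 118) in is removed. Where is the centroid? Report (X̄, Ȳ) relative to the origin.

Part | A | x̄ᵢ | ȳᵢ | A·x̄ᵢ | A·ȳᵢ
rectangular body | 32300.00 | 95.00 | 85.00 | 3068500.00 | 2745500.00
semicircular top | 14176.44 | 95.00 | 210.32 | 1346761.50 | 2981577.60
triangular fin | 437.50 | 201.67 | 8.33 | 88229.17 | 3645.83
hole | -2123.72 | 108.00 | 118.00 | -229361.40 | -250598.56
Σ | 44790.22 |  |  | 4274129.27 | 5480124.87
X̄ = 4274129.27 / 44790.22 = 95.43 in
Ȳ = 5480124.87 / 44790.22 = 122.35 in

X̄ = 95.43 in, Ȳ = 122.35 in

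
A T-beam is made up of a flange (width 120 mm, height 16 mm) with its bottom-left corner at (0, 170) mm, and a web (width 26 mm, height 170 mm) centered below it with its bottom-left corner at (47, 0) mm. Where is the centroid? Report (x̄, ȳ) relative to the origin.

web: A = 26 × 170 = 4420.00, centroid at (60.00, 85.00).
flange: A = 120 × 16 = 1920.00, centroid at (60.00, 178.00).
ΣA = 6340.00 mm²
ΣAx̄ = (4420.00)(60.00) + (1920.00)(60.00) = 380400.00 mm³
ΣAȳ = (4420.00)(85.00) + (1920.00)(178.00) = 717460.00 mm³
x̄ = 380400.00 / 6340.00 = 60.00 mm
ȳ = 717460.00 / 6340.00 = 113.16 mm

x̄ = 60.00 mm, ȳ = 113.16 mm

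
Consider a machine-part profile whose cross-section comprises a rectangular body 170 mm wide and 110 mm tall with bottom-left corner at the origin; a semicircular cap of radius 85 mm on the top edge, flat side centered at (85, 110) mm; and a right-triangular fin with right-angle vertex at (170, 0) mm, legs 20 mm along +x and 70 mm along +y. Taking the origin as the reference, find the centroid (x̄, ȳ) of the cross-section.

Part | A | x̄ᵢ | ȳᵢ | A·x̄ᵢ | A·ȳᵢ
rectangular body | 18700.00 | 85.00 | 55.00 | 1589500.00 | 1028500.00
semicircular top | 11349.00 | 85.00 | 146.08 | 964665.29 | 1657807.05
triangular fin | 700.00 | 176.67 | 23.33 | 123666.67 | 16333.33
Σ | 30749.00 |  |  | 2677831.96 | 2702640.38
x̄ = 2677831.96 / 30749.00 = 87.09 mm
ȳ = 2702640.38 / 30749.00 = 87.89 mm

x̄ = 87.09 mm, ȳ = 87.89 mm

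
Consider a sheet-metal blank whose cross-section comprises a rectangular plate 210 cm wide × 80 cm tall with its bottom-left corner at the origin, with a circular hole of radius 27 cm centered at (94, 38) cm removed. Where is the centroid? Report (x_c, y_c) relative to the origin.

plate: A = 210 × 80 = 16800.00, centroid at (105.00, 40.00).
hole: A = −π·27² = -2290.22, centroid at (94.00, 38.00).
ΣA = 14509.78 cm²
ΣAx_c = (16800.00)(105.00) + (-2290.22)(94.00) = 1548719.22 cm³
ΣAy_c = (16800.00)(40.00) + (-2290.22)(38.00) = 584971.60 cm³
x_c = 1548719.22 / 14509.78 = 106.74 cm
y_c = 584971.60 / 14509.78 = 40.32 cm

x_c = 106.74 cm, y_c = 40.32 cm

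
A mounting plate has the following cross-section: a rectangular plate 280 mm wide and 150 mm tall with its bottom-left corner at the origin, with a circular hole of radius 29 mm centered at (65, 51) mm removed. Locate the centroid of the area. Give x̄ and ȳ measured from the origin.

plate: A = 280 × 150 = 42000.00, centroid at (140.00, 75.00).
hole: A = −π·29² = -2642.08, centroid at (65.00, 51.00).
ΣA = 39357.92 mm²
ΣAx̄ = (42000.00)(140.00) + (-2642.08)(65.00) = 5708264.84 mm³
ΣAȳ = (42000.00)(75.00) + (-2642.08)(51.00) = 3015253.95 mm³
x̄ = 5708264.84 / 39357.92 = 145.03 mm
ȳ = 3015253.95 / 39357.92 = 76.61 mm

x̄ = 145.03 mm, ȳ = 76.61 mm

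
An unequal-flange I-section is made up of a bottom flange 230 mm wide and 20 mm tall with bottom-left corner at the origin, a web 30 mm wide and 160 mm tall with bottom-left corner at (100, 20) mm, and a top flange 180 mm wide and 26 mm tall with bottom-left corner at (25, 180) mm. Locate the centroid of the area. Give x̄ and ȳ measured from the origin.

Part | A | x̄ᵢ | ȳᵢ | A·x̄ᵢ | A·ȳᵢ
bottom flange | 4600.00 | 115.00 | 10.00 | 529000.00 | 46000.00
web | 4800.00 | 115.00 | 100.00 | 552000.00 | 480000.00
top flange | 4680.00 | 115.00 | 193.00 | 538200.00 | 903240.00
Σ | 14080.00 |  |  | 1619200.00 | 1429240.00
x̄ = 1619200.00 / 14080.00 = 115.00 mm
ȳ = 1429240.00 / 14080.00 = 101.51 mm

x̄ = 115.00 mm, ȳ = 101.51 mm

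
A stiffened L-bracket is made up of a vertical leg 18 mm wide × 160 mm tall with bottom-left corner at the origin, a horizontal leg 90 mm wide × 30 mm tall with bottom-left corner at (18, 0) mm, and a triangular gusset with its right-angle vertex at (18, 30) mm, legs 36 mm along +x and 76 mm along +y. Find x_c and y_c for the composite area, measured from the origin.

x_c = 34.12 mm, y_c = 49.88 mm

vertical leg: A = 18 × 160 = 2880.00, centroid at (9.00, 80.00).
horizontal leg: A = 90 × 30 = 2700.00, centroid at (63.00, 15.00).
gusset: A = ½·36·76 = 1368.00, centroid at (30.00, 55.33).
ΣA = 6948.00 mm²
ΣAx_c = (2880.00)(9.00) + (2700.00)(63.00) + (1368.00)(30.00) = 237060.00 mm³
ΣAy_c = (2880.00)(80.00) + (2700.00)(15.00) + (1368.00)(55.33) = 346596.00 mm³
x_c = 237060.00 / 6948.00 = 34.12 mm
y_c = 346596.00 / 6948.00 = 49.88 mm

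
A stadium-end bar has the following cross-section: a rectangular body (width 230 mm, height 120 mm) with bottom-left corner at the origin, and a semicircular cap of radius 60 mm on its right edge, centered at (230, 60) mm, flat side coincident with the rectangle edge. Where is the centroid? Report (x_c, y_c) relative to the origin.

Part | A | x̄ᵢ | ȳᵢ | A·x̄ᵢ | A·ȳᵢ
rectangular body | 27600.00 | 115.00 | 60.00 | 3174000.00 | 1656000.00
semicircular end | 5654.87 | 255.46 | 60.00 | 1444619.36 | 339292.01
Σ | 33254.87 |  |  | 4618619.36 | 1995292.01
x_c = 4618619.36 / 33254.87 = 138.89 mm
y_c = 1995292.01 / 33254.87 = 60.00 mm

x_c = 138.89 mm, y_c = 60.00 mm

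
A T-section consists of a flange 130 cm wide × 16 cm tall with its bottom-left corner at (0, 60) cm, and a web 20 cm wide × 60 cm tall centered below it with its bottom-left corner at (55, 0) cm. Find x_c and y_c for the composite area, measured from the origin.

x_c = 65.00 cm, y_c = 54.10 cm

web: A = 20 × 60 = 1200.00, centroid at (65.00, 30.00).
flange: A = 130 × 16 = 2080.00, centroid at (65.00, 68.00).
ΣA = 3280.00 cm²
ΣAx_c = (1200.00)(65.00) + (2080.00)(65.00) = 213200.00 cm³
ΣAy_c = (1200.00)(30.00) + (2080.00)(68.00) = 177440.00 cm³
x_c = 213200.00 / 3280.00 = 65.00 cm
y_c = 177440.00 / 3280.00 = 54.10 cm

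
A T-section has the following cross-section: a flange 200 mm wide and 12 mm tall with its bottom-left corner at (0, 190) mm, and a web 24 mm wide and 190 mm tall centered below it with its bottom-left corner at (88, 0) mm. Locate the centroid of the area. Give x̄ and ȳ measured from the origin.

web: A = 24 × 190 = 4560.00, centroid at (100.00, 95.00).
flange: A = 200 × 12 = 2400.00, centroid at (100.00, 196.00).
ΣA = 6960.00 mm², ΣAx̄ = 696000.00 mm³, ΣAȳ = 903600.00 mm³.
x̄ = 696000.00/6960.00 = 100.00 mm; ȳ = 903600.00/6960.00 = 129.83 mm.

x̄ = 100.00 mm, ȳ = 129.83 mm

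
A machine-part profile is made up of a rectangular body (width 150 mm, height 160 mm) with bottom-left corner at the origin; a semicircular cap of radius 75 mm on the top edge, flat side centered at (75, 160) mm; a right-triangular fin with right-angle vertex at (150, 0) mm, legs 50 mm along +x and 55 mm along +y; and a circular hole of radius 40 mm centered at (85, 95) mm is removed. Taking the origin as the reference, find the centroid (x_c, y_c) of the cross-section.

x_c = 77.60 mm, y_c = 108.37 mm

rectangular body: A = 150 × 160 = 24000.00, centroid at (75.00, 80.00).
semicircular top: A = ½π·75² = 8835.73, centroid at (75.00, 191.83).
triangular fin: A = ½·50·55 = 1375.00, centroid at (166.67, 18.33).
hole: A = −π·40² = -5026.55, centroid at (85.00, 95.00).
ΣA = 29184.18 mm², ΣAx_c = 2264589.77 mm³, ΣAy_c = 3162652.94 mm³.
x_c = 2264589.77/29184.18 = 77.60 mm; y_c = 3162652.94/29184.18 = 108.37 mm.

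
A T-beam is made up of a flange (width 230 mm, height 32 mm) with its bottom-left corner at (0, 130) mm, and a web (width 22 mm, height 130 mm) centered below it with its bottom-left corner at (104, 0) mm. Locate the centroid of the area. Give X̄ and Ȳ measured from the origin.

web: A = 22 × 130 = 2860.00, centroid at (115.00, 65.00).
flange: A = 230 × 32 = 7360.00, centroid at (115.00, 146.00).
ΣA = 10220.00 mm², ΣAX̄ = 1175300.00 mm³, ΣAȲ = 1260460.00 mm³.
X̄ = 1175300.00/10220.00 = 115.00 mm; Ȳ = 1260460.00/10220.00 = 123.33 mm.

X̄ = 115.00 mm, Ȳ = 123.33 mm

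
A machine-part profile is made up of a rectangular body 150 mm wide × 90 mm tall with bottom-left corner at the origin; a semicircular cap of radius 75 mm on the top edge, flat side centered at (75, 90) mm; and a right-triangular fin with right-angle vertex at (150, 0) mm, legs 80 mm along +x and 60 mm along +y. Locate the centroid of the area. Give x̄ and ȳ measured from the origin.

x̄ = 84.86 mm, ȳ = 70.02 mm

rectangular body: A = 150 × 90 = 13500.00, centroid at (75.00, 45.00).
semicircular top: A = ½π·75² = 8835.73, centroid at (75.00, 121.83).
triangular fin: A = ½·80·60 = 2400.00, centroid at (176.67, 20.00).
ΣA = 24735.73 mm²
ΣAx̄ = (13500.00)(75.00) + (8835.73)(75.00) + (2400.00)(176.67) = 2099179.70 mm³
ΣAȳ = (13500.00)(45.00) + (8835.73)(121.83) + (2400.00)(20.00) = 1731965.64 mm³
x̄ = 2099179.70 / 24735.73 = 84.86 mm
ȳ = 1731965.64 / 24735.73 = 70.02 mm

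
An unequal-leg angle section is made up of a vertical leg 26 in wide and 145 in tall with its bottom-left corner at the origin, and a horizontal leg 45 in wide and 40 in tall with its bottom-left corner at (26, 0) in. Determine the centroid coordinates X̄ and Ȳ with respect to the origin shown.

vertical leg: A = 26 × 145 = 3770.00, centroid at (13.00, 72.50).
horizontal leg: A = 45 × 40 = 1800.00, centroid at (48.50, 20.00).
ΣA = 5570.00 in², ΣAX̄ = 136310.00 in³, ΣAȲ = 309325.00 in³.
X̄ = 136310.00/5570.00 = 24.47 in; Ȳ = 309325.00/5570.00 = 55.53 in.

X̄ = 24.47 in, Ȳ = 55.53 in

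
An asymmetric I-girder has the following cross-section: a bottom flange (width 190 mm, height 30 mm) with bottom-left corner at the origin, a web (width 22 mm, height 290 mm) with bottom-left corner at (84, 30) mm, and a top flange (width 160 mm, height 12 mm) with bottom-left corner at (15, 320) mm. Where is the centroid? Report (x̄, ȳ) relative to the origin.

x̄ = 95.00 mm, ȳ = 130.57 mm

bottom flange: A = 190 × 30 = 5700.00, centroid at (95.00, 15.00).
web: A = 22 × 290 = 6380.00, centroid at (95.00, 175.00).
top flange: A = 160 × 12 = 1920.00, centroid at (95.00, 326.00).
ΣA = 14000.00 mm², ΣAx̄ = 1330000.00 mm³, ΣAȳ = 1827920.00 mm³.
x̄ = 1330000.00/14000.00 = 95.00 mm; ȳ = 1827920.00/14000.00 = 130.57 mm.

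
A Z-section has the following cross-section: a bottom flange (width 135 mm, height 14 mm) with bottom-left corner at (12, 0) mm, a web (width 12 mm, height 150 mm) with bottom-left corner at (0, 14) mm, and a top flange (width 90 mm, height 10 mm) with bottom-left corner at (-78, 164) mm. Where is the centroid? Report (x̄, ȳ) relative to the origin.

x̄ = 28.62 mm, ȳ = 70.92 mm

Part | A | x̄ᵢ | ȳᵢ | A·x̄ᵢ | A·ȳᵢ
bottom flange | 1890.00 | 79.50 | 7.00 | 150255.00 | 13230.00
web | 1800.00 | 6.00 | 89.00 | 10800.00 | 160200.00
top flange | 900.00 | -33.00 | 169.00 | -29700.00 | 152100.00
Σ | 4590.00 |  |  | 131355.00 | 325530.00
x̄ = 131355.00 / 4590.00 = 28.62 mm
ȳ = 325530.00 / 4590.00 = 70.92 mm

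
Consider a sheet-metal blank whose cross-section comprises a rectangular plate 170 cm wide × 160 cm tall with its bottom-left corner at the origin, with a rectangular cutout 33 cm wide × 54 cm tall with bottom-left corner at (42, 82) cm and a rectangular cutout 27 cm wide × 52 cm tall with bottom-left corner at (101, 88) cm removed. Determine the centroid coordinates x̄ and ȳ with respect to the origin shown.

x̄ = 85.24 cm, ȳ = 75.86 cm

plate: A = 170 × 160 = 27200.00, centroid at (85.00, 80.00).
hole 1: A = −(33 × 54) = -1782.00, centroid at (58.50, 109.00).
hole 2: A = −(27 × 52) = -1404.00, centroid at (114.50, 114.00).
ΣA = 24014.00 cm², ΣAx̄ = 2046995.00 cm³, ΣAȳ = 1821706.00 cm³.
x̄ = 2046995.00/24014.00 = 85.24 cm; ȳ = 1821706.00/24014.00 = 75.86 cm.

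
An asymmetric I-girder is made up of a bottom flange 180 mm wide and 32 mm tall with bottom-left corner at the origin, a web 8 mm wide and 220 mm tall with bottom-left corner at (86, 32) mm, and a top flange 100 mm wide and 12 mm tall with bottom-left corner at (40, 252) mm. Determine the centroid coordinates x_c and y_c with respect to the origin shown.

x_c = 90.00 mm, y_c = 74.73 mm

bottom flange: A = 180 × 32 = 5760.00, centroid at (90.00, 16.00).
web: A = 8 × 220 = 1760.00, centroid at (90.00, 142.00).
top flange: A = 100 × 12 = 1200.00, centroid at (90.00, 258.00).
ΣA = 8720.00 mm²
ΣAx_c = (5760.00)(90.00) + (1760.00)(90.00) + (1200.00)(90.00) = 784800.00 mm³
ΣAy_c = (5760.00)(16.00) + (1760.00)(142.00) + (1200.00)(258.00) = 651680.00 mm³
x_c = 784800.00 / 8720.00 = 90.00 mm
y_c = 651680.00 / 8720.00 = 74.73 mm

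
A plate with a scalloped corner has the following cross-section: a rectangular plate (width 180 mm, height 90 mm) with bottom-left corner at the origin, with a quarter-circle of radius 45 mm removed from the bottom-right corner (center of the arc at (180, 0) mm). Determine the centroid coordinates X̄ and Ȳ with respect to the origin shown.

plate: A = 180 × 90 = 16200.00, centroid at (90.00, 45.00).
removed quarter-circle: A = −¼π·45² = -1590.43, centroid at (160.90, 19.10).
ΣA = 14609.57 mm², ΣAX̄ = 1202097.37 mm³, ΣAȲ = 698625.00 mm³.
X̄ = 1202097.37/14609.57 = 82.28 mm; Ȳ = 698625.00/14609.57 = 47.82 mm.

X̄ = 82.28 mm, Ȳ = 47.82 mm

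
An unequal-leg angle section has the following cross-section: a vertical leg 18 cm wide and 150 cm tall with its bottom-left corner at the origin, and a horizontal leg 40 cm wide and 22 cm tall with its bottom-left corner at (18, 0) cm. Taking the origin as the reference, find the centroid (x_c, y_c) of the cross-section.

vertical leg: A = 18 × 150 = 2700.00, centroid at (9.00, 75.00).
horizontal leg: A = 40 × 22 = 880.00, centroid at (38.00, 11.00).
ΣA = 3580.00 cm²
ΣAx_c = (2700.00)(9.00) + (880.00)(38.00) = 57740.00 cm³
ΣAy_c = (2700.00)(75.00) + (880.00)(11.00) = 212180.00 cm³
x_c = 57740.00 / 3580.00 = 16.13 cm
y_c = 212180.00 / 3580.00 = 59.27 cm

x_c = 16.13 cm, y_c = 59.27 cm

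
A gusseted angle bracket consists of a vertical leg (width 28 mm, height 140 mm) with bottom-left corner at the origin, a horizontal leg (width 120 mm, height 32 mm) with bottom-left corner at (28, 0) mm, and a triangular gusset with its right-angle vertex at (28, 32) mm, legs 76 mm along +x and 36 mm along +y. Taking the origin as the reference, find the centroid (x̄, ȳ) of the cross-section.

vertical leg: A = 28 × 140 = 3920.00, centroid at (14.00, 70.00).
horizontal leg: A = 120 × 32 = 3840.00, centroid at (88.00, 16.00).
gusset: A = ½·76·36 = 1368.00, centroid at (53.33, 44.00).
ΣA = 9128.00 mm²
ΣAx̄ = (3920.00)(14.00) + (3840.00)(88.00) + (1368.00)(53.33) = 465760.00 mm³
ΣAȳ = (3920.00)(70.00) + (3840.00)(16.00) + (1368.00)(44.00) = 396032.00 mm³
x̄ = 465760.00 / 9128.00 = 51.03 mm
ȳ = 396032.00 / 9128.00 = 43.39 mm

x̄ = 51.03 mm, ȳ = 43.39 mm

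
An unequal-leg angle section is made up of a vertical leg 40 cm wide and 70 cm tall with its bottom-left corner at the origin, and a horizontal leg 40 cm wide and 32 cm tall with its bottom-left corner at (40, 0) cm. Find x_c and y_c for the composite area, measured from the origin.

x_c = 32.55 cm, y_c = 29.04 cm

vertical leg: A = 40 × 70 = 2800.00, centroid at (20.00, 35.00).
horizontal leg: A = 40 × 32 = 1280.00, centroid at (60.00, 16.00).
ΣA = 4080.00 cm², ΣAx_c = 132800.00 cm³, ΣAy_c = 118480.00 cm³.
x_c = 132800.00/4080.00 = 32.55 cm; y_c = 118480.00/4080.00 = 29.04 cm.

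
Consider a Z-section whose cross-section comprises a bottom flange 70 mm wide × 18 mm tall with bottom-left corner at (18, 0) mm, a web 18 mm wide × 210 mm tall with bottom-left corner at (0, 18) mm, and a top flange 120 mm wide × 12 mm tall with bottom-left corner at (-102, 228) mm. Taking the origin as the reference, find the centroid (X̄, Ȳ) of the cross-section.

bottom flange: A = 70 × 18 = 1260.00, centroid at (53.00, 9.00).
web: A = 18 × 210 = 3780.00, centroid at (9.00, 123.00).
top flange: A = 120 × 12 = 1440.00, centroid at (-42.00, 234.00).
ΣA = 6480.00 mm²
ΣAX̄ = (1260.00)(53.00) + (3780.00)(9.00) + (1440.00)(-42.00) = 40320.00 mm³
ΣAȲ = (1260.00)(9.00) + (3780.00)(123.00) + (1440.00)(234.00) = 813240.00 mm³
X̄ = 40320.00 / 6480.00 = 6.22 mm
Ȳ = 813240.00 / 6480.00 = 125.50 mm

X̄ = 6.22 mm, Ȳ = 125.50 mm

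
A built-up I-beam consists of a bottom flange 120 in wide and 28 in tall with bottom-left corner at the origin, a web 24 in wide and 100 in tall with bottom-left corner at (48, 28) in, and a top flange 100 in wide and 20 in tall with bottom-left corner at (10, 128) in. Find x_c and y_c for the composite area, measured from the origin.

x_c = 60.00 in, y_c = 65.75 in

bottom flange: A = 120 × 28 = 3360.00, centroid at (60.00, 14.00).
web: A = 24 × 100 = 2400.00, centroid at (60.00, 78.00).
top flange: A = 100 × 20 = 2000.00, centroid at (60.00, 138.00).
ΣA = 7760.00 in²
ΣAx_c = (3360.00)(60.00) + (2400.00)(60.00) + (2000.00)(60.00) = 465600.00 in³
ΣAy_c = (3360.00)(14.00) + (2400.00)(78.00) + (2000.00)(138.00) = 510240.00 in³
x_c = 465600.00 / 7760.00 = 60.00 in
y_c = 510240.00 / 7760.00 = 65.75 in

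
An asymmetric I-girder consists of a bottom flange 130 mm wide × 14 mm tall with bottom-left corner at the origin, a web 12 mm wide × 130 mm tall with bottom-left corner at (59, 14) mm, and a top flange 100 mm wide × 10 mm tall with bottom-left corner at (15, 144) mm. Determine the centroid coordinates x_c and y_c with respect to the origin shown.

bottom flange: A = 130 × 14 = 1820.00, centroid at (65.00, 7.00).
web: A = 12 × 130 = 1560.00, centroid at (65.00, 79.00).
top flange: A = 100 × 10 = 1000.00, centroid at (65.00, 149.00).
ΣA = 4380.00 mm², ΣAx_c = 284700.00 mm³, ΣAy_c = 284980.00 mm³.
x_c = 284700.00/4380.00 = 65.00 mm; y_c = 284980.00/4380.00 = 65.06 mm.

x_c = 65.00 mm, y_c = 65.06 mm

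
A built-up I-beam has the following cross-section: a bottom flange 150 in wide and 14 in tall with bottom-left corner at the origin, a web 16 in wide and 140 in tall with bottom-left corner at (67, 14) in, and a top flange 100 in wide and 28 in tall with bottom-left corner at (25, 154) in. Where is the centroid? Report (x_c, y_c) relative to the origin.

bottom flange: A = 150 × 14 = 2100.00, centroid at (75.00, 7.00).
web: A = 16 × 140 = 2240.00, centroid at (75.00, 84.00).
top flange: A = 100 × 28 = 2800.00, centroid at (75.00, 168.00).
ΣA = 7140.00 in²
ΣAx_c = (2100.00)(75.00) + (2240.00)(75.00) + (2800.00)(75.00) = 535500.00 in³
ΣAy_c = (2100.00)(7.00) + (2240.00)(84.00) + (2800.00)(168.00) = 673260.00 in³
x_c = 535500.00 / 7140.00 = 75.00 in
y_c = 673260.00 / 7140.00 = 94.29 in

x_c = 75.00 in, y_c = 94.29 in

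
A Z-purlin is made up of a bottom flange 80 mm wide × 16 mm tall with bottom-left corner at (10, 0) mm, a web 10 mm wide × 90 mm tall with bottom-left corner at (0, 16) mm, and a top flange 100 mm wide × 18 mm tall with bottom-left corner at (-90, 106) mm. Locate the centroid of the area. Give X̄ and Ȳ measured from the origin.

X̄ = -0.88 mm, Ȳ = 68.38 mm

bottom flange: A = 80 × 16 = 1280.00, centroid at (50.00, 8.00).
web: A = 10 × 90 = 900.00, centroid at (5.00, 61.00).
top flange: A = 100 × 18 = 1800.00, centroid at (-40.00, 115.00).
ΣA = 3980.00 mm², ΣAX̄ = -3500.00 mm³, ΣAȲ = 272140.00 mm³.
X̄ = -3500.00/3980.00 = -0.88 mm; Ȳ = 272140.00/3980.00 = 68.38 mm.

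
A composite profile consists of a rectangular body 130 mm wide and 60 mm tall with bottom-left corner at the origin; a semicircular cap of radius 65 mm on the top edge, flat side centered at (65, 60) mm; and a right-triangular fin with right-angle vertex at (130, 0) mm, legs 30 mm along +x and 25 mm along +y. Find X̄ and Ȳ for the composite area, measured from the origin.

X̄ = 66.90 mm, Ȳ = 55.25 mm

Part | A | x̄ᵢ | ȳᵢ | A·x̄ᵢ | A·ȳᵢ
rectangular body | 7800.00 | 65.00 | 30.00 | 507000.00 | 234000.00
semicircular top | 6636.61 | 65.00 | 87.59 | 431379.94 | 581280.20
triangular fin | 375.00 | 140.00 | 8.33 | 52500.00 | 3125.00
Σ | 14811.61 |  |  | 990879.94 | 818405.20
X̄ = 990879.94 / 14811.61 = 66.90 mm
Ȳ = 818405.20 / 14811.61 = 55.25 mm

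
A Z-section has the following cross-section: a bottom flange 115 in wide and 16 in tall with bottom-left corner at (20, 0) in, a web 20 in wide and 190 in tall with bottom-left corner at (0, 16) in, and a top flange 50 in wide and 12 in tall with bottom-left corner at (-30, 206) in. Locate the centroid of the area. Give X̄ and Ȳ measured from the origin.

X̄ = 28.46 in, Ȳ = 90.34 in

Part | A | x̄ᵢ | ȳᵢ | A·x̄ᵢ | A·ȳᵢ
bottom flange | 1840.00 | 77.50 | 8.00 | 142600.00 | 14720.00
web | 3800.00 | 10.00 | 111.00 | 38000.00 | 421800.00
top flange | 600.00 | -5.00 | 212.00 | -3000.00 | 127200.00
Σ | 6240.00 |  |  | 177600.00 | 563720.00
X̄ = 177600.00 / 6240.00 = 28.46 in
Ȳ = 563720.00 / 6240.00 = 90.34 in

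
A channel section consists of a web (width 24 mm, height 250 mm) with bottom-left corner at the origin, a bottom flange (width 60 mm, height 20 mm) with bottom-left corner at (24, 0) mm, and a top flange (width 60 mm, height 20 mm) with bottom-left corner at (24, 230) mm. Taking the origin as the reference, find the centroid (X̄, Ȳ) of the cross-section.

X̄ = 24.00 mm, Ȳ = 125.00 mm

web: A = 24 × 250 = 6000.00, centroid at (12.00, 125.00).
bottom flange: A = 60 × 20 = 1200.00, centroid at (54.00, 10.00).
top flange: A = 60 × 20 = 1200.00, centroid at (54.00, 240.00).
ΣA = 8400.00 mm², ΣAX̄ = 201600.00 mm³, ΣAȲ = 1050000.00 mm³.
X̄ = 201600.00/8400.00 = 24.00 mm; Ȳ = 1050000.00/8400.00 = 125.00 mm.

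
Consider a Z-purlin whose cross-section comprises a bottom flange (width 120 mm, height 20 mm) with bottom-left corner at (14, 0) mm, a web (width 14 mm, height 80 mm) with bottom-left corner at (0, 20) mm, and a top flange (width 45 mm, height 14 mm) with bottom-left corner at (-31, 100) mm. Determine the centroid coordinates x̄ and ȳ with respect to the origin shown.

x̄ = 43.39 mm, ȳ = 38.22 mm

Part | A | x̄ᵢ | ȳᵢ | A·x̄ᵢ | A·ȳᵢ
bottom flange | 2400.00 | 74.00 | 10.00 | 177600.00 | 24000.00
web | 1120.00 | 7.00 | 60.00 | 7840.00 | 67200.00
top flange | 630.00 | -8.50 | 107.00 | -5355.00 | 67410.00
Σ | 4150.00 |  |  | 180085.00 | 158610.00
x̄ = 180085.00 / 4150.00 = 43.39 mm
ȳ = 158610.00 / 4150.00 = 38.22 mm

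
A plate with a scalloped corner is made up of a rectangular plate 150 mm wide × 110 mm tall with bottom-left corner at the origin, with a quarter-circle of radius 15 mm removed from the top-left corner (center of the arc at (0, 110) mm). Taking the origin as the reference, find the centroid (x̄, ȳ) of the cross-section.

Part | A | x̄ᵢ | ȳᵢ | A·x̄ᵢ | A·ȳᵢ
plate | 16500.00 | 75.00 | 55.00 | 1237500.00 | 907500.00
removed quarter-circle | -176.71 | 6.37 | 103.63 | -1125.00 | -18313.60
Σ | 16323.29 |  |  | 1236375.00 | 889186.40
x̄ = 1236375.00 / 16323.29 = 75.74 mm
ȳ = 889186.40 / 16323.29 = 54.47 mm

x̄ = 75.74 mm, ȳ = 54.47 mm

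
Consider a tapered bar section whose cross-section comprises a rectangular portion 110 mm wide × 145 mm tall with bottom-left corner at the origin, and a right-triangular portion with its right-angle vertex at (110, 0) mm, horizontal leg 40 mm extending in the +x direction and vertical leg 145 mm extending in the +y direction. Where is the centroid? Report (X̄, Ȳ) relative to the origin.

rectangular portion: A = 110 × 145 = 15950.00, centroid at (55.00, 72.50).
triangular portion: A = ½·40·145 = 2900.00, centroid at (123.33, 48.33).
ΣA = 18850.00 mm², ΣAX̄ = 1234916.67 mm³, ΣAȲ = 1296541.67 mm³.
X̄ = 1234916.67/18850.00 = 65.51 mm; Ȳ = 1296541.67/18850.00 = 68.78 mm.

X̄ = 65.51 mm, Ȳ = 68.78 mm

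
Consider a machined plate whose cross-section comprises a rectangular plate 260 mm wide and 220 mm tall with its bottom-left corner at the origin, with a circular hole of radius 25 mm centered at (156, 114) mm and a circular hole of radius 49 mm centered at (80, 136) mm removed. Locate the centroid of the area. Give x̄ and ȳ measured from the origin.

plate: A = 260 × 220 = 57200.00, centroid at (130.00, 110.00).
hole 1: A = −π·25² = -1963.50, centroid at (156.00, 114.00).
hole 2: A = −π·49² = -7542.96, centroid at (80.00, 136.00).
ΣA = 47693.54 mm², ΣAx̄ = 6526257.60 mm³, ΣAȳ = 5042318.42 mm³.
x̄ = 6526257.60/47693.54 = 136.84 mm; ȳ = 5042318.42/47693.54 = 105.72 mm.

x̄ = 136.84 mm, ȳ = 105.72 mm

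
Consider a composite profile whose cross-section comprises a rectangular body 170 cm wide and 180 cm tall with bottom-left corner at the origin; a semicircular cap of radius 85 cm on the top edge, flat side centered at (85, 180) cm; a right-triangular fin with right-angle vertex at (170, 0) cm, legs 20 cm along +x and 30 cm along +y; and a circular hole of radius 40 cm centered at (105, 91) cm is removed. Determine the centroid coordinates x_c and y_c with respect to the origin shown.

Part | A | x̄ᵢ | ȳᵢ | A·x̄ᵢ | A·ȳᵢ
rectangular body | 30600.00 | 85.00 | 90.00 | 2601000.00 | 2754000.00
semicircular top | 11349.00 | 85.00 | 216.08 | 964665.29 | 2452237.29
triangular fin | 300.00 | 176.67 | 10.00 | 53000.00 | 3000.00
hole | -5026.55 | 105.00 | 91.00 | -527787.57 | -457415.89
Σ | 37222.46 |  |  | 3090877.73 | 4751821.40
x_c = 3090877.73 / 37222.46 = 83.04 cm
y_c = 4751821.40 / 37222.46 = 127.66 cm

x_c = 83.04 cm, y_c = 127.66 cm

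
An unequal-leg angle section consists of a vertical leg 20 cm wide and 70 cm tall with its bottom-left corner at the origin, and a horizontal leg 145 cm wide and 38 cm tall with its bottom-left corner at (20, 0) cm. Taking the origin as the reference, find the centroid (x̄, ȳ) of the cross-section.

x̄ = 75.79 cm, ȳ = 22.24 cm

vertical leg: A = 20 × 70 = 1400.00, centroid at (10.00, 35.00).
horizontal leg: A = 145 × 38 = 5510.00, centroid at (92.50, 19.00).
ΣA = 6910.00 cm², ΣAx̄ = 523675.00 cm³, ΣAȳ = 153690.00 cm³.
x̄ = 523675.00/6910.00 = 75.79 cm; ȳ = 153690.00/6910.00 = 22.24 cm.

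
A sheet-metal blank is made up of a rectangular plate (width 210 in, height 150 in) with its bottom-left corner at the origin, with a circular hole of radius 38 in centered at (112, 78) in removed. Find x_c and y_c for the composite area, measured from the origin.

plate: A = 210 × 150 = 31500.00, centroid at (105.00, 75.00).
hole: A = −π·38² = -4536.46, centroid at (112.00, 78.00).
ΣA = 26963.54 in², ΣAx_c = 2799416.50 in³, ΣAy_c = 2008656.14 in³.
x_c = 2799416.50/26963.54 = 103.82 in; y_c = 2008656.14/26963.54 = 74.50 in.

x_c = 103.82 in, y_c = 74.50 in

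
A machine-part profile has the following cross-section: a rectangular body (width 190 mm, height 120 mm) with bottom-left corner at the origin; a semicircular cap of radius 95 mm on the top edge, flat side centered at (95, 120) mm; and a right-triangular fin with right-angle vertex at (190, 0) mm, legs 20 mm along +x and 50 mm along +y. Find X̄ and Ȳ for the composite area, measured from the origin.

rectangular body: A = 190 × 120 = 22800.00, centroid at (95.00, 60.00).
semicircular top: A = ½π·95² = 14176.44, centroid at (95.00, 160.32).
triangular fin: A = ½·20·50 = 500.00, centroid at (196.67, 16.67).
ΣA = 37476.44 mm², ΣAX̄ = 3611094.83 mm³, ΣAȲ = 3649089.09 mm³.
X̄ = 3611094.83/37476.44 = 96.36 mm; Ȳ = 3649089.09/37476.44 = 97.37 mm.

X̄ = 96.36 mm, Ȳ = 97.37 mm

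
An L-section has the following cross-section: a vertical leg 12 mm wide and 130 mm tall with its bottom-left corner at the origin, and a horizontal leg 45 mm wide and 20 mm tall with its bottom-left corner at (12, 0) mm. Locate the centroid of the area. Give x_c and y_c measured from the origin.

x_c = 16.43 mm, y_c = 44.88 mm

vertical leg: A = 12 × 130 = 1560.00, centroid at (6.00, 65.00).
horizontal leg: A = 45 × 20 = 900.00, centroid at (34.50, 10.00).
ΣA = 2460.00 mm²
ΣAx_c = (1560.00)(6.00) + (900.00)(34.50) = 40410.00 mm³
ΣAy_c = (1560.00)(65.00) + (900.00)(10.00) = 110400.00 mm³
x_c = 40410.00 / 2460.00 = 16.43 mm
y_c = 110400.00 / 2460.00 = 44.88 mm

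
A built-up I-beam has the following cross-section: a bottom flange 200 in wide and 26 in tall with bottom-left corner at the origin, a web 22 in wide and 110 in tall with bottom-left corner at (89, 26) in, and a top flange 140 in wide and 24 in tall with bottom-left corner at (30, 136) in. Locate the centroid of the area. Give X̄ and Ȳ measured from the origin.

X̄ = 100.00 in, Ȳ = 69.30 in

bottom flange: A = 200 × 26 = 5200.00, centroid at (100.00, 13.00).
web: A = 22 × 110 = 2420.00, centroid at (100.00, 81.00).
top flange: A = 140 × 24 = 3360.00, centroid at (100.00, 148.00).
ΣA = 10980.00 in², ΣAX̄ = 1098000.00 in³, ΣAȲ = 760900.00 in³.
X̄ = 1098000.00/10980.00 = 100.00 in; Ȳ = 760900.00/10980.00 = 69.30 in.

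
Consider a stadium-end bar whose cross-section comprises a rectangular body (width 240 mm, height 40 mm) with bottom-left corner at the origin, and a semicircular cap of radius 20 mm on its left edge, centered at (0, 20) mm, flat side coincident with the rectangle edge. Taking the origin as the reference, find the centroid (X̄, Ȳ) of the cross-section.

X̄ = 112.11 mm, Ȳ = 20.00 mm

Part | A | x̄ᵢ | ȳᵢ | A·x̄ᵢ | A·ȳᵢ
rectangular body | 9600.00 | 120.00 | 20.00 | 1152000.00 | 192000.00
semicircular end | 628.32 | -8.49 | 20.00 | -5333.33 | 12566.37
Σ | 10228.32 |  |  | 1146666.67 | 204566.37
X̄ = 1146666.67 / 10228.32 = 112.11 mm
Ȳ = 204566.37 / 10228.32 = 20.00 mm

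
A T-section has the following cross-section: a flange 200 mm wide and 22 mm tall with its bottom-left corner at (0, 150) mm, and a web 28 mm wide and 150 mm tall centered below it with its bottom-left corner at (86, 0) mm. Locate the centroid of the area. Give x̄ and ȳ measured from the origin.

x̄ = 100.00 mm, ȳ = 119.00 mm

web: A = 28 × 150 = 4200.00, centroid at (100.00, 75.00).
flange: A = 200 × 22 = 4400.00, centroid at (100.00, 161.00).
ΣA = 8600.00 mm²
ΣAx̄ = (4200.00)(100.00) + (4400.00)(100.00) = 860000.00 mm³
ΣAȳ = (4200.00)(75.00) + (4400.00)(161.00) = 1023400.00 mm³
x̄ = 860000.00 / 8600.00 = 100.00 mm
ȳ = 1023400.00 / 8600.00 = 119.00 mm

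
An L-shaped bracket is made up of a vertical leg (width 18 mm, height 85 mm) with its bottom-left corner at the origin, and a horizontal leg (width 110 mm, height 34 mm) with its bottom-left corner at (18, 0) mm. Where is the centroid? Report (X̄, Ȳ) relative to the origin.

X̄ = 54.42 mm, Ȳ = 24.40 mm

Part | A | x̄ᵢ | ȳᵢ | A·x̄ᵢ | A·ȳᵢ
vertical leg | 1530.00 | 9.00 | 42.50 | 13770.00 | 65025.00
horizontal leg | 3740.00 | 73.00 | 17.00 | 273020.00 | 63580.00
Σ | 5270.00 |  |  | 286790.00 | 128605.00
X̄ = 286790.00 / 5270.00 = 54.42 mm
Ȳ = 128605.00 / 5270.00 = 24.40 mm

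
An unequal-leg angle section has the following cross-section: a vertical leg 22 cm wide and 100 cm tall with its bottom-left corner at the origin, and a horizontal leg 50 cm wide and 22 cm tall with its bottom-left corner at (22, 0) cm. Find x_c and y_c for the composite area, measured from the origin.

x_c = 23.00 cm, y_c = 37.00 cm

vertical leg: A = 22 × 100 = 2200.00, centroid at (11.00, 50.00).
horizontal leg: A = 50 × 22 = 1100.00, centroid at (47.00, 11.00).
ΣA = 3300.00 cm², ΣAx_c = 75900.00 cm³, ΣAy_c = 122100.00 cm³.
x_c = 75900.00/3300.00 = 23.00 cm; y_c = 122100.00/3300.00 = 37.00 cm.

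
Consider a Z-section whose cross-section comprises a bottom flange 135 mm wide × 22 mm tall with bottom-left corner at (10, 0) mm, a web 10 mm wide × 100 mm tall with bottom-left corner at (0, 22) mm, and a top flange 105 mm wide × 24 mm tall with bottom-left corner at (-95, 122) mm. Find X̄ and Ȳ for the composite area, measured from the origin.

X̄ = 19.73 mm, Ȳ = 68.16 mm

bottom flange: A = 135 × 22 = 2970.00, centroid at (77.50, 11.00).
web: A = 10 × 100 = 1000.00, centroid at (5.00, 72.00).
top flange: A = 105 × 24 = 2520.00, centroid at (-42.50, 134.00).
ΣA = 6490.00 mm²
ΣAX̄ = (2970.00)(77.50) + (1000.00)(5.00) + (2520.00)(-42.50) = 128075.00 mm³
ΣAȲ = (2970.00)(11.00) + (1000.00)(72.00) + (2520.00)(134.00) = 442350.00 mm³
X̄ = 128075.00 / 6490.00 = 19.73 mm
Ȳ = 442350.00 / 6490.00 = 68.16 mm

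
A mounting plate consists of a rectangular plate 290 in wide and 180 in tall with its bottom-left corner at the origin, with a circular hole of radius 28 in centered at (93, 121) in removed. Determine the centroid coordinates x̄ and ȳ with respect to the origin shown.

Part | A | x̄ᵢ | ȳᵢ | A·x̄ᵢ | A·ȳᵢ
plate | 52200.00 | 145.00 | 90.00 | 7569000.00 | 4698000.00
hole | -2463.01 | 93.00 | 121.00 | -229059.80 | -298024.05
Σ | 49736.99 |  |  | 7339940.20 | 4399975.95
x̄ = 7339940.20 / 49736.99 = 147.58 in
ȳ = 4399975.95 / 49736.99 = 88.46 in

x̄ = 147.58 in, ȳ = 88.46 in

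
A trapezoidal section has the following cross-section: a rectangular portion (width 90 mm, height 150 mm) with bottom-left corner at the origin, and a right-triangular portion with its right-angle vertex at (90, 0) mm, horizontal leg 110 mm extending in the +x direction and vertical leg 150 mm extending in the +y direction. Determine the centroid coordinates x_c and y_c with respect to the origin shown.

Part | A | x̄ᵢ | ȳᵢ | A·x̄ᵢ | A·ȳᵢ
rectangular portion | 13500.00 | 45.00 | 75.00 | 607500.00 | 1012500.00
triangular portion | 8250.00 | 126.67 | 50.00 | 1045000.00 | 412500.00
Σ | 21750.00 |  |  | 1652500.00 | 1425000.00
x_c = 1652500.00 / 21750.00 = 75.98 mm
y_c = 1425000.00 / 21750.00 = 65.52 mm

x_c = 75.98 mm, y_c = 65.52 mm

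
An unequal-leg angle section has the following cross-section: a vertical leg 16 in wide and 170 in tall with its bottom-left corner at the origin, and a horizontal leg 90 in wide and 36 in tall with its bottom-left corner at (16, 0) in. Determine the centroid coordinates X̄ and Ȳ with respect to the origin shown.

vertical leg: A = 16 × 170 = 2720.00, centroid at (8.00, 85.00).
horizontal leg: A = 90 × 36 = 3240.00, centroid at (61.00, 18.00).
ΣA = 5960.00 in²
ΣAX̄ = (2720.00)(8.00) + (3240.00)(61.00) = 219400.00 in³
ΣAȲ = (2720.00)(85.00) + (3240.00)(18.00) = 289520.00 in³
X̄ = 219400.00 / 5960.00 = 36.81 in
Ȳ = 289520.00 / 5960.00 = 48.58 in

X̄ = 36.81 in, Ȳ = 48.58 in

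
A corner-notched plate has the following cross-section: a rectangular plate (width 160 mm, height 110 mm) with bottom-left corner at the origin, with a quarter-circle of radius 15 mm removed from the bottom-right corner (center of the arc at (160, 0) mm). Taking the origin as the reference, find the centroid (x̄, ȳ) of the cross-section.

Part | A | x̄ᵢ | ȳᵢ | A·x̄ᵢ | A·ȳᵢ
plate | 17600.00 | 80.00 | 55.00 | 1408000.00 | 968000.00
removed quarter-circle | -176.71 | 153.63 | 6.37 | -27149.33 | -1125.00
Σ | 17423.29 |  |  | 1380850.67 | 966875.00
x̄ = 1380850.67 / 17423.29 = 79.25 mm
ȳ = 966875.00 / 17423.29 = 55.49 mm

x̄ = 79.25 mm, ȳ = 55.49 mm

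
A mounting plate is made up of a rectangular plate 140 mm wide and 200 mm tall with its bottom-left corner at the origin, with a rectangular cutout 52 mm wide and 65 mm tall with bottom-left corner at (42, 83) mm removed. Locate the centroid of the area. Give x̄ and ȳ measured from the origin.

x̄ = 70.27 mm, ȳ = 97.87 mm

plate: A = 140 × 200 = 28000.00, centroid at (70.00, 100.00).
hole: A = −(52 × 65) = -3380.00, centroid at (68.00, 115.50).
ΣA = 24620.00 mm²
ΣAx̄ = (28000.00)(70.00) + (-3380.00)(68.00) = 1730160.00 mm³
ΣAȳ = (28000.00)(100.00) + (-3380.00)(115.50) = 2409610.00 mm³
x̄ = 1730160.00 / 24620.00 = 70.27 mm
ȳ = 2409610.00 / 24620.00 = 97.87 mm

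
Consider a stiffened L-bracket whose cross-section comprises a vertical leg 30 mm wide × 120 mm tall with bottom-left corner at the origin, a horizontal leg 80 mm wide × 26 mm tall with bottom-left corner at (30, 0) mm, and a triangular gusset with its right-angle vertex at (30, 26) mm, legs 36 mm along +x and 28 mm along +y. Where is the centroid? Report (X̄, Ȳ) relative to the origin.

vertical leg: A = 30 × 120 = 3600.00, centroid at (15.00, 60.00).
horizontal leg: A = 80 × 26 = 2080.00, centroid at (70.00, 13.00).
gusset: A = ½·36·28 = 504.00, centroid at (42.00, 35.33).
ΣA = 6184.00 mm²
ΣAX̄ = (3600.00)(15.00) + (2080.00)(70.00) + (504.00)(42.00) = 220768.00 mm³
ΣAȲ = (3600.00)(60.00) + (2080.00)(13.00) + (504.00)(35.33) = 260848.00 mm³
X̄ = 220768.00 / 6184.00 = 35.70 mm
Ȳ = 260848.00 / 6184.00 = 42.18 mm

X̄ = 35.70 mm, Ȳ = 42.18 mm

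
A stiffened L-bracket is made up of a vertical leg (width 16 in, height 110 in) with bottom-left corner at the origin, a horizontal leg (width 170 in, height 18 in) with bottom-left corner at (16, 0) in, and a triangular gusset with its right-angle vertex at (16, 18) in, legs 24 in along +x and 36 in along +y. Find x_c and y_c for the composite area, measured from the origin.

Part | A | x̄ᵢ | ȳᵢ | A·x̄ᵢ | A·ȳᵢ
vertical leg | 1760.00 | 8.00 | 55.00 | 14080.00 | 96800.00
horizontal leg | 3060.00 | 101.00 | 9.00 | 309060.00 | 27540.00
gusset | 432.00 | 24.00 | 30.00 | 10368.00 | 12960.00
Σ | 5252.00 |  |  | 333508.00 | 137300.00
x_c = 333508.00 / 5252.00 = 63.50 in
y_c = 137300.00 / 5252.00 = 26.14 in

x_c = 63.50 in, y_c = 26.14 in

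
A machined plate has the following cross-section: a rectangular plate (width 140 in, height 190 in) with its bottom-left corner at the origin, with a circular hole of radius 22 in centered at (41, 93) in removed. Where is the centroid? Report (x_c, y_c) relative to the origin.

Part | A | x̄ᵢ | ȳᵢ | A·x̄ᵢ | A·ȳᵢ
plate | 26600.00 | 70.00 | 95.00 | 1862000.00 | 2527000.00
hole | -1520.53 | 41.00 | 93.00 | -62341.76 | -141409.37
Σ | 25079.47 |  |  | 1799658.24 | 2385590.63
x_c = 1799658.24 / 25079.47 = 71.76 in
y_c = 2385590.63 / 25079.47 = 95.12 in

x_c = 71.76 in, y_c = 95.12 in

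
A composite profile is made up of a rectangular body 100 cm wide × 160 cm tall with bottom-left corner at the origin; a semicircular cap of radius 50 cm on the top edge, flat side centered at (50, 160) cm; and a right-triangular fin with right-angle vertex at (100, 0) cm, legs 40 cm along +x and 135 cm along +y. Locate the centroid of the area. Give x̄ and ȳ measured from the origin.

x̄ = 57.56 cm, ȳ = 93.39 cm

rectangular body: A = 100 × 160 = 16000.00, centroid at (50.00, 80.00).
semicircular top: A = ½π·50² = 3926.99, centroid at (50.00, 181.22).
triangular fin: A = ½·40·135 = 2700.00, centroid at (113.33, 45.00).
ΣA = 22626.99 cm², ΣAx̄ = 1302349.54 cm³, ΣAȳ = 2113151.86 cm³.
x̄ = 1302349.54/22626.99 = 57.56 cm; ȳ = 2113151.86/22626.99 = 93.39 cm.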